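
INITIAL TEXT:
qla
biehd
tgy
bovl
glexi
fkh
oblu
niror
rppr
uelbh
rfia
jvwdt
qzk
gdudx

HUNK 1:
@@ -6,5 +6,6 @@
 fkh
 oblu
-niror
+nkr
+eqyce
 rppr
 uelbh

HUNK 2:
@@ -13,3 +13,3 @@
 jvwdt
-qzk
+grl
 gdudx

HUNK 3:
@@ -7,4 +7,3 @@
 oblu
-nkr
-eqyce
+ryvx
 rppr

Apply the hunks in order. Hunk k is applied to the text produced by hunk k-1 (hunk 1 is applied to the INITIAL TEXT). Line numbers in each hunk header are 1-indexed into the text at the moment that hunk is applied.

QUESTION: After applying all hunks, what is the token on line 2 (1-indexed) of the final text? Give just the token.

Answer: biehd

Derivation:
Hunk 1: at line 6 remove [niror] add [nkr,eqyce] -> 15 lines: qla biehd tgy bovl glexi fkh oblu nkr eqyce rppr uelbh rfia jvwdt qzk gdudx
Hunk 2: at line 13 remove [qzk] add [grl] -> 15 lines: qla biehd tgy bovl glexi fkh oblu nkr eqyce rppr uelbh rfia jvwdt grl gdudx
Hunk 3: at line 7 remove [nkr,eqyce] add [ryvx] -> 14 lines: qla biehd tgy bovl glexi fkh oblu ryvx rppr uelbh rfia jvwdt grl gdudx
Final line 2: biehd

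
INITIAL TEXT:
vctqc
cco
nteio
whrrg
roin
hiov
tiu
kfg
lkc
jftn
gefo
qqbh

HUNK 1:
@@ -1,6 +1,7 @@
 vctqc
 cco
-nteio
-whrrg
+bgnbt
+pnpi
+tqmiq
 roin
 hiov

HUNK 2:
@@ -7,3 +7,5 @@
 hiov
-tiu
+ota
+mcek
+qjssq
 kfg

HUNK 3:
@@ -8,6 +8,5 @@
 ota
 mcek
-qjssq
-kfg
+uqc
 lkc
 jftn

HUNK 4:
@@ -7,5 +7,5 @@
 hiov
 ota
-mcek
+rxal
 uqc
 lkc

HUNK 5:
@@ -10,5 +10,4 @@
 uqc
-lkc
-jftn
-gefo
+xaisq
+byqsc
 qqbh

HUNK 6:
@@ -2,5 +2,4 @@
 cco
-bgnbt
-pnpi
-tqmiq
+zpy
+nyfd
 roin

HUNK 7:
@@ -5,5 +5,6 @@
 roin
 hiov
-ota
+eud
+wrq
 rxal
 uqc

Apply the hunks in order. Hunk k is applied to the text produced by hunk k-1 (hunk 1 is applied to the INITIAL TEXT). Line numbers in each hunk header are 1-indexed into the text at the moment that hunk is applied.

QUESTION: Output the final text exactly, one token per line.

Hunk 1: at line 1 remove [nteio,whrrg] add [bgnbt,pnpi,tqmiq] -> 13 lines: vctqc cco bgnbt pnpi tqmiq roin hiov tiu kfg lkc jftn gefo qqbh
Hunk 2: at line 7 remove [tiu] add [ota,mcek,qjssq] -> 15 lines: vctqc cco bgnbt pnpi tqmiq roin hiov ota mcek qjssq kfg lkc jftn gefo qqbh
Hunk 3: at line 8 remove [qjssq,kfg] add [uqc] -> 14 lines: vctqc cco bgnbt pnpi tqmiq roin hiov ota mcek uqc lkc jftn gefo qqbh
Hunk 4: at line 7 remove [mcek] add [rxal] -> 14 lines: vctqc cco bgnbt pnpi tqmiq roin hiov ota rxal uqc lkc jftn gefo qqbh
Hunk 5: at line 10 remove [lkc,jftn,gefo] add [xaisq,byqsc] -> 13 lines: vctqc cco bgnbt pnpi tqmiq roin hiov ota rxal uqc xaisq byqsc qqbh
Hunk 6: at line 2 remove [bgnbt,pnpi,tqmiq] add [zpy,nyfd] -> 12 lines: vctqc cco zpy nyfd roin hiov ota rxal uqc xaisq byqsc qqbh
Hunk 7: at line 5 remove [ota] add [eud,wrq] -> 13 lines: vctqc cco zpy nyfd roin hiov eud wrq rxal uqc xaisq byqsc qqbh

Answer: vctqc
cco
zpy
nyfd
roin
hiov
eud
wrq
rxal
uqc
xaisq
byqsc
qqbh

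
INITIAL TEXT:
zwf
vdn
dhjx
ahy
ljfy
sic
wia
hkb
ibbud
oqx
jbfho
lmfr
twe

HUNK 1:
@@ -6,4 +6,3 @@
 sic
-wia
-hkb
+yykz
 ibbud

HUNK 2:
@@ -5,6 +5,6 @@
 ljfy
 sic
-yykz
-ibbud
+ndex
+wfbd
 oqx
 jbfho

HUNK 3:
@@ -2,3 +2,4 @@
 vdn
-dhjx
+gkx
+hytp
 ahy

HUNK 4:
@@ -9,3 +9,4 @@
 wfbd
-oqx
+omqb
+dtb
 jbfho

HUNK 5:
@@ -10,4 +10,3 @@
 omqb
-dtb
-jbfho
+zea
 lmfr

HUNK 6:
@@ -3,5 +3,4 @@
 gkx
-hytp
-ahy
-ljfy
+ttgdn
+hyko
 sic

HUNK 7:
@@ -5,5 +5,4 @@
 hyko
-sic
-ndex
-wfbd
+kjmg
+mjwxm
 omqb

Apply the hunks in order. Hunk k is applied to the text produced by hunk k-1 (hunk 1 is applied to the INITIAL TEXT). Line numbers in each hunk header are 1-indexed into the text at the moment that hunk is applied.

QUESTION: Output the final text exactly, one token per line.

Answer: zwf
vdn
gkx
ttgdn
hyko
kjmg
mjwxm
omqb
zea
lmfr
twe

Derivation:
Hunk 1: at line 6 remove [wia,hkb] add [yykz] -> 12 lines: zwf vdn dhjx ahy ljfy sic yykz ibbud oqx jbfho lmfr twe
Hunk 2: at line 5 remove [yykz,ibbud] add [ndex,wfbd] -> 12 lines: zwf vdn dhjx ahy ljfy sic ndex wfbd oqx jbfho lmfr twe
Hunk 3: at line 2 remove [dhjx] add [gkx,hytp] -> 13 lines: zwf vdn gkx hytp ahy ljfy sic ndex wfbd oqx jbfho lmfr twe
Hunk 4: at line 9 remove [oqx] add [omqb,dtb] -> 14 lines: zwf vdn gkx hytp ahy ljfy sic ndex wfbd omqb dtb jbfho lmfr twe
Hunk 5: at line 10 remove [dtb,jbfho] add [zea] -> 13 lines: zwf vdn gkx hytp ahy ljfy sic ndex wfbd omqb zea lmfr twe
Hunk 6: at line 3 remove [hytp,ahy,ljfy] add [ttgdn,hyko] -> 12 lines: zwf vdn gkx ttgdn hyko sic ndex wfbd omqb zea lmfr twe
Hunk 7: at line 5 remove [sic,ndex,wfbd] add [kjmg,mjwxm] -> 11 lines: zwf vdn gkx ttgdn hyko kjmg mjwxm omqb zea lmfr twe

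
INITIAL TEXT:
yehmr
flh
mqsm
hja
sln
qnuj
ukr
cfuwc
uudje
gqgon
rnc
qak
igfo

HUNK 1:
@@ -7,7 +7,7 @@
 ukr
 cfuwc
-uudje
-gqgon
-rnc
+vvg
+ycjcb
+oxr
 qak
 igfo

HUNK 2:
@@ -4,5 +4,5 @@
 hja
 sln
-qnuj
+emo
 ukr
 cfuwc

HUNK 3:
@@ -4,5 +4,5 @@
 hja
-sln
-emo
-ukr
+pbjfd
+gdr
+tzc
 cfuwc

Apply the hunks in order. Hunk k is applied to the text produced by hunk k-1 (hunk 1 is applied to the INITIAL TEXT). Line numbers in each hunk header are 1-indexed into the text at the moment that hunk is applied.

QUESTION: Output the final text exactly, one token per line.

Hunk 1: at line 7 remove [uudje,gqgon,rnc] add [vvg,ycjcb,oxr] -> 13 lines: yehmr flh mqsm hja sln qnuj ukr cfuwc vvg ycjcb oxr qak igfo
Hunk 2: at line 4 remove [qnuj] add [emo] -> 13 lines: yehmr flh mqsm hja sln emo ukr cfuwc vvg ycjcb oxr qak igfo
Hunk 3: at line 4 remove [sln,emo,ukr] add [pbjfd,gdr,tzc] -> 13 lines: yehmr flh mqsm hja pbjfd gdr tzc cfuwc vvg ycjcb oxr qak igfo

Answer: yehmr
flh
mqsm
hja
pbjfd
gdr
tzc
cfuwc
vvg
ycjcb
oxr
qak
igfo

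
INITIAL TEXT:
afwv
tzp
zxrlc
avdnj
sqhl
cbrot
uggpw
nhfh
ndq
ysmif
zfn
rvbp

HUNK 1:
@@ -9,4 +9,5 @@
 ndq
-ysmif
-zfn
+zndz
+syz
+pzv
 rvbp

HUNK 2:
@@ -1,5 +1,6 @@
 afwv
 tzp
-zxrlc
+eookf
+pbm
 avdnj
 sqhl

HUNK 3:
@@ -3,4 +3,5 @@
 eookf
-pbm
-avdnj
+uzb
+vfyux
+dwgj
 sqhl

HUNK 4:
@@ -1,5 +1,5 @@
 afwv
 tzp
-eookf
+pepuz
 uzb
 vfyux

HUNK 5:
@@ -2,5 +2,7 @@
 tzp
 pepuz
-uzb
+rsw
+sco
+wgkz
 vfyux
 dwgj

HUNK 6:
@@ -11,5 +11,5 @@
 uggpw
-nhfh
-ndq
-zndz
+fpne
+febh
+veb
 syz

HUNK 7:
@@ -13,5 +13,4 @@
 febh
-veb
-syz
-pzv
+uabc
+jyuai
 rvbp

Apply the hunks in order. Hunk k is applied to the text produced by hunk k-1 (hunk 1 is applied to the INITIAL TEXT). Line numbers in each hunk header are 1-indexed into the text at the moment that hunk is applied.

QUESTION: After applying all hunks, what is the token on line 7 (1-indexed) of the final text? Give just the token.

Hunk 1: at line 9 remove [ysmif,zfn] add [zndz,syz,pzv] -> 13 lines: afwv tzp zxrlc avdnj sqhl cbrot uggpw nhfh ndq zndz syz pzv rvbp
Hunk 2: at line 1 remove [zxrlc] add [eookf,pbm] -> 14 lines: afwv tzp eookf pbm avdnj sqhl cbrot uggpw nhfh ndq zndz syz pzv rvbp
Hunk 3: at line 3 remove [pbm,avdnj] add [uzb,vfyux,dwgj] -> 15 lines: afwv tzp eookf uzb vfyux dwgj sqhl cbrot uggpw nhfh ndq zndz syz pzv rvbp
Hunk 4: at line 1 remove [eookf] add [pepuz] -> 15 lines: afwv tzp pepuz uzb vfyux dwgj sqhl cbrot uggpw nhfh ndq zndz syz pzv rvbp
Hunk 5: at line 2 remove [uzb] add [rsw,sco,wgkz] -> 17 lines: afwv tzp pepuz rsw sco wgkz vfyux dwgj sqhl cbrot uggpw nhfh ndq zndz syz pzv rvbp
Hunk 6: at line 11 remove [nhfh,ndq,zndz] add [fpne,febh,veb] -> 17 lines: afwv tzp pepuz rsw sco wgkz vfyux dwgj sqhl cbrot uggpw fpne febh veb syz pzv rvbp
Hunk 7: at line 13 remove [veb,syz,pzv] add [uabc,jyuai] -> 16 lines: afwv tzp pepuz rsw sco wgkz vfyux dwgj sqhl cbrot uggpw fpne febh uabc jyuai rvbp
Final line 7: vfyux

Answer: vfyux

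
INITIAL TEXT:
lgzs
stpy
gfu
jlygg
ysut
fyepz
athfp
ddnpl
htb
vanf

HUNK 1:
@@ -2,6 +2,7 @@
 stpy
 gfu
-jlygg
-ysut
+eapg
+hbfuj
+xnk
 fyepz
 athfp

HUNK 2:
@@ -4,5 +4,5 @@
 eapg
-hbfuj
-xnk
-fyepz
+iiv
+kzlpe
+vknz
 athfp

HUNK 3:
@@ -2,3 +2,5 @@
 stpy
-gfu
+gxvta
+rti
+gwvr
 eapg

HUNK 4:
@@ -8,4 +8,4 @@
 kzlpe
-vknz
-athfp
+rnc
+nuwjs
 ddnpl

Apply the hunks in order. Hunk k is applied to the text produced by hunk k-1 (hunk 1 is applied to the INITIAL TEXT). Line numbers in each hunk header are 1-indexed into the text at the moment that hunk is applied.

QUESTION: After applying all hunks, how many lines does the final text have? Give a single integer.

Hunk 1: at line 2 remove [jlygg,ysut] add [eapg,hbfuj,xnk] -> 11 lines: lgzs stpy gfu eapg hbfuj xnk fyepz athfp ddnpl htb vanf
Hunk 2: at line 4 remove [hbfuj,xnk,fyepz] add [iiv,kzlpe,vknz] -> 11 lines: lgzs stpy gfu eapg iiv kzlpe vknz athfp ddnpl htb vanf
Hunk 3: at line 2 remove [gfu] add [gxvta,rti,gwvr] -> 13 lines: lgzs stpy gxvta rti gwvr eapg iiv kzlpe vknz athfp ddnpl htb vanf
Hunk 4: at line 8 remove [vknz,athfp] add [rnc,nuwjs] -> 13 lines: lgzs stpy gxvta rti gwvr eapg iiv kzlpe rnc nuwjs ddnpl htb vanf
Final line count: 13

Answer: 13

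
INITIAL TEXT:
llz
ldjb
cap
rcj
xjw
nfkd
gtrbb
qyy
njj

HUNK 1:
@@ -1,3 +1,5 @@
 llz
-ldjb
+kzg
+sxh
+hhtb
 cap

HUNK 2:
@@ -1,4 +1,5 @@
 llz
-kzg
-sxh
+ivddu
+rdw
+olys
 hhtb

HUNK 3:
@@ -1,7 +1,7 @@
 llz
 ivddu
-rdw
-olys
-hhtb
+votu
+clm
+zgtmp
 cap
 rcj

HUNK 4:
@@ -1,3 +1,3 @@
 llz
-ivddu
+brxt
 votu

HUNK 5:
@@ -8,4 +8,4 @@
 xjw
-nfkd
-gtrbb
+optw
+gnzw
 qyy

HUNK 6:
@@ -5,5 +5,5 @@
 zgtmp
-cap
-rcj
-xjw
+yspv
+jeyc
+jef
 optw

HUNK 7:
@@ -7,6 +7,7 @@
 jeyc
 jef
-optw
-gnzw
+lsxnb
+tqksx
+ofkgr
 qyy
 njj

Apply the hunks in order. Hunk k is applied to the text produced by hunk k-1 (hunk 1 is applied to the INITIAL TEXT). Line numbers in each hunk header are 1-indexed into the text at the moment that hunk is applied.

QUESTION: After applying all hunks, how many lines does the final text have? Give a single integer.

Answer: 13

Derivation:
Hunk 1: at line 1 remove [ldjb] add [kzg,sxh,hhtb] -> 11 lines: llz kzg sxh hhtb cap rcj xjw nfkd gtrbb qyy njj
Hunk 2: at line 1 remove [kzg,sxh] add [ivddu,rdw,olys] -> 12 lines: llz ivddu rdw olys hhtb cap rcj xjw nfkd gtrbb qyy njj
Hunk 3: at line 1 remove [rdw,olys,hhtb] add [votu,clm,zgtmp] -> 12 lines: llz ivddu votu clm zgtmp cap rcj xjw nfkd gtrbb qyy njj
Hunk 4: at line 1 remove [ivddu] add [brxt] -> 12 lines: llz brxt votu clm zgtmp cap rcj xjw nfkd gtrbb qyy njj
Hunk 5: at line 8 remove [nfkd,gtrbb] add [optw,gnzw] -> 12 lines: llz brxt votu clm zgtmp cap rcj xjw optw gnzw qyy njj
Hunk 6: at line 5 remove [cap,rcj,xjw] add [yspv,jeyc,jef] -> 12 lines: llz brxt votu clm zgtmp yspv jeyc jef optw gnzw qyy njj
Hunk 7: at line 7 remove [optw,gnzw] add [lsxnb,tqksx,ofkgr] -> 13 lines: llz brxt votu clm zgtmp yspv jeyc jef lsxnb tqksx ofkgr qyy njj
Final line count: 13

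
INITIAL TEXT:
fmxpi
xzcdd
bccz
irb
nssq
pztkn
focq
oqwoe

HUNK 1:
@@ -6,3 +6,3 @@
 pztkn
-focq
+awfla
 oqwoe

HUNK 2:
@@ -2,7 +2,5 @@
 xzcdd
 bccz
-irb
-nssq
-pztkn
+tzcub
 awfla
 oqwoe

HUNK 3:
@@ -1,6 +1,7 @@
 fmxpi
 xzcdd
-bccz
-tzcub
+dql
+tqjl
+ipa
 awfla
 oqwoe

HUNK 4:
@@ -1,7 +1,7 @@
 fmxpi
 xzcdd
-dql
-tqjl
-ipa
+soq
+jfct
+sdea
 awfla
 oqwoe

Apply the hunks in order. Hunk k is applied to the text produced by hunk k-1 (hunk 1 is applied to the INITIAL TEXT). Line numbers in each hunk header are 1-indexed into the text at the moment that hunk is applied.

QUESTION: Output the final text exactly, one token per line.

Answer: fmxpi
xzcdd
soq
jfct
sdea
awfla
oqwoe

Derivation:
Hunk 1: at line 6 remove [focq] add [awfla] -> 8 lines: fmxpi xzcdd bccz irb nssq pztkn awfla oqwoe
Hunk 2: at line 2 remove [irb,nssq,pztkn] add [tzcub] -> 6 lines: fmxpi xzcdd bccz tzcub awfla oqwoe
Hunk 3: at line 1 remove [bccz,tzcub] add [dql,tqjl,ipa] -> 7 lines: fmxpi xzcdd dql tqjl ipa awfla oqwoe
Hunk 4: at line 1 remove [dql,tqjl,ipa] add [soq,jfct,sdea] -> 7 lines: fmxpi xzcdd soq jfct sdea awfla oqwoe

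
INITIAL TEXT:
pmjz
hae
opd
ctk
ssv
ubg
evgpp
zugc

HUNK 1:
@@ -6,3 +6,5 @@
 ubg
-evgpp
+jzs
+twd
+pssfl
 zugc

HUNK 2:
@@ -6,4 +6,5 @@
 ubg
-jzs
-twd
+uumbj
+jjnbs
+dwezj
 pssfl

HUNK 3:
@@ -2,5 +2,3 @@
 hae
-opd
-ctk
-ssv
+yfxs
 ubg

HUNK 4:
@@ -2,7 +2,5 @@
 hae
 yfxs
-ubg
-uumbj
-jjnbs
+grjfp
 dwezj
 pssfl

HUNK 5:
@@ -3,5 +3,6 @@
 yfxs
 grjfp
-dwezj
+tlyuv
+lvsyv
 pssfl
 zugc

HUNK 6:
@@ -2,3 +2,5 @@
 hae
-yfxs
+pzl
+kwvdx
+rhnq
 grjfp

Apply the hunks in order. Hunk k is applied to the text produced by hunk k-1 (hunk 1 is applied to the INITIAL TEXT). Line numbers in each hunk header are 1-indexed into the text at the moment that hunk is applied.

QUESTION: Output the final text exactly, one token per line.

Hunk 1: at line 6 remove [evgpp] add [jzs,twd,pssfl] -> 10 lines: pmjz hae opd ctk ssv ubg jzs twd pssfl zugc
Hunk 2: at line 6 remove [jzs,twd] add [uumbj,jjnbs,dwezj] -> 11 lines: pmjz hae opd ctk ssv ubg uumbj jjnbs dwezj pssfl zugc
Hunk 3: at line 2 remove [opd,ctk,ssv] add [yfxs] -> 9 lines: pmjz hae yfxs ubg uumbj jjnbs dwezj pssfl zugc
Hunk 4: at line 2 remove [ubg,uumbj,jjnbs] add [grjfp] -> 7 lines: pmjz hae yfxs grjfp dwezj pssfl zugc
Hunk 5: at line 3 remove [dwezj] add [tlyuv,lvsyv] -> 8 lines: pmjz hae yfxs grjfp tlyuv lvsyv pssfl zugc
Hunk 6: at line 2 remove [yfxs] add [pzl,kwvdx,rhnq] -> 10 lines: pmjz hae pzl kwvdx rhnq grjfp tlyuv lvsyv pssfl zugc

Answer: pmjz
hae
pzl
kwvdx
rhnq
grjfp
tlyuv
lvsyv
pssfl
zugc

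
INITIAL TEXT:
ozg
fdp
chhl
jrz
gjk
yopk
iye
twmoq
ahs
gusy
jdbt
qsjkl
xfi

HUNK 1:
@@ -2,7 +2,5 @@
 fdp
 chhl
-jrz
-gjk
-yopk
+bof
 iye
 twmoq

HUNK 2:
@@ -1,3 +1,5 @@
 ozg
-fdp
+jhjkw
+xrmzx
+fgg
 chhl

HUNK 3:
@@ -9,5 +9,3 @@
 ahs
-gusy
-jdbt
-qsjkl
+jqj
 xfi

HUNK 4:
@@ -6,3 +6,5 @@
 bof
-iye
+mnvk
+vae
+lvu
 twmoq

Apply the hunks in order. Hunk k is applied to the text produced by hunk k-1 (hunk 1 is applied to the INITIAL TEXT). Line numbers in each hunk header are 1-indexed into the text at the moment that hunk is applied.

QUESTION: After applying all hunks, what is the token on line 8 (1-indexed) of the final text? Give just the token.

Hunk 1: at line 2 remove [jrz,gjk,yopk] add [bof] -> 11 lines: ozg fdp chhl bof iye twmoq ahs gusy jdbt qsjkl xfi
Hunk 2: at line 1 remove [fdp] add [jhjkw,xrmzx,fgg] -> 13 lines: ozg jhjkw xrmzx fgg chhl bof iye twmoq ahs gusy jdbt qsjkl xfi
Hunk 3: at line 9 remove [gusy,jdbt,qsjkl] add [jqj] -> 11 lines: ozg jhjkw xrmzx fgg chhl bof iye twmoq ahs jqj xfi
Hunk 4: at line 6 remove [iye] add [mnvk,vae,lvu] -> 13 lines: ozg jhjkw xrmzx fgg chhl bof mnvk vae lvu twmoq ahs jqj xfi
Final line 8: vae

Answer: vae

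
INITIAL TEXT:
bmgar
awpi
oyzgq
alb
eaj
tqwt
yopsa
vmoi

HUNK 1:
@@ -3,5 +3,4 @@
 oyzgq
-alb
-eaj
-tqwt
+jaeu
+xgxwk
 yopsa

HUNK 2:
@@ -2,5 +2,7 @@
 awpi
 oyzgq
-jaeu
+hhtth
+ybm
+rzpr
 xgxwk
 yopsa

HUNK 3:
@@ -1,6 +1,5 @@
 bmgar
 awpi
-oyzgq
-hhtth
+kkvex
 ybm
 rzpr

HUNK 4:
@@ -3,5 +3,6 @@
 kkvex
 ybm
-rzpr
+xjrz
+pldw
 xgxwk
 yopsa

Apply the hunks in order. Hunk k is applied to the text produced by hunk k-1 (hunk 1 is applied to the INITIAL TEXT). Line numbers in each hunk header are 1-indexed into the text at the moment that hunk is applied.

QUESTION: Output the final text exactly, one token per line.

Hunk 1: at line 3 remove [alb,eaj,tqwt] add [jaeu,xgxwk] -> 7 lines: bmgar awpi oyzgq jaeu xgxwk yopsa vmoi
Hunk 2: at line 2 remove [jaeu] add [hhtth,ybm,rzpr] -> 9 lines: bmgar awpi oyzgq hhtth ybm rzpr xgxwk yopsa vmoi
Hunk 3: at line 1 remove [oyzgq,hhtth] add [kkvex] -> 8 lines: bmgar awpi kkvex ybm rzpr xgxwk yopsa vmoi
Hunk 4: at line 3 remove [rzpr] add [xjrz,pldw] -> 9 lines: bmgar awpi kkvex ybm xjrz pldw xgxwk yopsa vmoi

Answer: bmgar
awpi
kkvex
ybm
xjrz
pldw
xgxwk
yopsa
vmoi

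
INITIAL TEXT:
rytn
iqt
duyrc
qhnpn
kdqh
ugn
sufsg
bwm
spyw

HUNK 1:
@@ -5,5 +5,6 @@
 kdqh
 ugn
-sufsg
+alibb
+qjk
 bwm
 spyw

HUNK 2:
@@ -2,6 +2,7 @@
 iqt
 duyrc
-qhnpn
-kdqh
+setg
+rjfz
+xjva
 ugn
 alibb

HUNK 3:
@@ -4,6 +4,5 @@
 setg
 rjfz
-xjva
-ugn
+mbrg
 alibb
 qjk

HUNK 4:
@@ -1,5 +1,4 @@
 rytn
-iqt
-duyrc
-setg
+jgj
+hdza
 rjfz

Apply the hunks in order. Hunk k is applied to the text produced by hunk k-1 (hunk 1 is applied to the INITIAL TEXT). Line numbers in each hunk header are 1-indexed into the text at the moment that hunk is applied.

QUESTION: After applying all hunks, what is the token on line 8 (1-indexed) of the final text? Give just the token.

Hunk 1: at line 5 remove [sufsg] add [alibb,qjk] -> 10 lines: rytn iqt duyrc qhnpn kdqh ugn alibb qjk bwm spyw
Hunk 2: at line 2 remove [qhnpn,kdqh] add [setg,rjfz,xjva] -> 11 lines: rytn iqt duyrc setg rjfz xjva ugn alibb qjk bwm spyw
Hunk 3: at line 4 remove [xjva,ugn] add [mbrg] -> 10 lines: rytn iqt duyrc setg rjfz mbrg alibb qjk bwm spyw
Hunk 4: at line 1 remove [iqt,duyrc,setg] add [jgj,hdza] -> 9 lines: rytn jgj hdza rjfz mbrg alibb qjk bwm spyw
Final line 8: bwm

Answer: bwm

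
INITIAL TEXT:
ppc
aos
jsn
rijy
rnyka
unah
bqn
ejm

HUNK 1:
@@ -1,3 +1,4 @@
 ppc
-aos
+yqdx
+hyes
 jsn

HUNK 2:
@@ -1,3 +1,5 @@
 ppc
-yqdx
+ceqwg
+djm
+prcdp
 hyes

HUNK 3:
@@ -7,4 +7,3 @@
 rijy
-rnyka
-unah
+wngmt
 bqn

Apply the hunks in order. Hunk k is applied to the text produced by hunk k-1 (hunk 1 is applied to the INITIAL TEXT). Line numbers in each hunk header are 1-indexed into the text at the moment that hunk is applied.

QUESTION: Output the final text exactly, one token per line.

Hunk 1: at line 1 remove [aos] add [yqdx,hyes] -> 9 lines: ppc yqdx hyes jsn rijy rnyka unah bqn ejm
Hunk 2: at line 1 remove [yqdx] add [ceqwg,djm,prcdp] -> 11 lines: ppc ceqwg djm prcdp hyes jsn rijy rnyka unah bqn ejm
Hunk 3: at line 7 remove [rnyka,unah] add [wngmt] -> 10 lines: ppc ceqwg djm prcdp hyes jsn rijy wngmt bqn ejm

Answer: ppc
ceqwg
djm
prcdp
hyes
jsn
rijy
wngmt
bqn
ejm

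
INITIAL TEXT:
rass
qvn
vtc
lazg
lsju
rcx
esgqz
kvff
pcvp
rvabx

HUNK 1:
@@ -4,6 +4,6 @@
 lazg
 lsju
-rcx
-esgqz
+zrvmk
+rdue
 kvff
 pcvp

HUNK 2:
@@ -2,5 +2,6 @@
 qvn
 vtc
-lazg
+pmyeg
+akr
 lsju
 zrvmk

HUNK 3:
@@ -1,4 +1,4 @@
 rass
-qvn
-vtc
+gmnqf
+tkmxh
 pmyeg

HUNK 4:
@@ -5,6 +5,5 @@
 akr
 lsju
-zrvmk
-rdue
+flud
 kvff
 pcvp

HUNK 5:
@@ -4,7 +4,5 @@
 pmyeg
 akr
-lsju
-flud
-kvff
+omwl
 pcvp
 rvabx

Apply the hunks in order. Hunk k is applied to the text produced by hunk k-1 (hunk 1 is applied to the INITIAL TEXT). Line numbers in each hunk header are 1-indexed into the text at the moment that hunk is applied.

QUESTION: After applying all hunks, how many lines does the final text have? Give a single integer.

Answer: 8

Derivation:
Hunk 1: at line 4 remove [rcx,esgqz] add [zrvmk,rdue] -> 10 lines: rass qvn vtc lazg lsju zrvmk rdue kvff pcvp rvabx
Hunk 2: at line 2 remove [lazg] add [pmyeg,akr] -> 11 lines: rass qvn vtc pmyeg akr lsju zrvmk rdue kvff pcvp rvabx
Hunk 3: at line 1 remove [qvn,vtc] add [gmnqf,tkmxh] -> 11 lines: rass gmnqf tkmxh pmyeg akr lsju zrvmk rdue kvff pcvp rvabx
Hunk 4: at line 5 remove [zrvmk,rdue] add [flud] -> 10 lines: rass gmnqf tkmxh pmyeg akr lsju flud kvff pcvp rvabx
Hunk 5: at line 4 remove [lsju,flud,kvff] add [omwl] -> 8 lines: rass gmnqf tkmxh pmyeg akr omwl pcvp rvabx
Final line count: 8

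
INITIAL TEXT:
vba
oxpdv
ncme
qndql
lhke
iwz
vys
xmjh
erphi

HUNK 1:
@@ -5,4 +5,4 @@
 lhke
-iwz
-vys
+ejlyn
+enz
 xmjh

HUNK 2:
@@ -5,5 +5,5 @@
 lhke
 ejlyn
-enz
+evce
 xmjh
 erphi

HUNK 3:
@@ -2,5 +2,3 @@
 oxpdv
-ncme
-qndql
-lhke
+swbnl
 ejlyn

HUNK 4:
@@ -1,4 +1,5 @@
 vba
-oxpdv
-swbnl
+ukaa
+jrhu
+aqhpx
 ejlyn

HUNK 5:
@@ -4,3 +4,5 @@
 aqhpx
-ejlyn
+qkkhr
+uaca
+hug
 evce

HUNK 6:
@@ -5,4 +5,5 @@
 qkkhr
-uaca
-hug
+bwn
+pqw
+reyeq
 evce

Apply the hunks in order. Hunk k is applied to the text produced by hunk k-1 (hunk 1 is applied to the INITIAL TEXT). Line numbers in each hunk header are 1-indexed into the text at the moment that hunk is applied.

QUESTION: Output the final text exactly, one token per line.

Answer: vba
ukaa
jrhu
aqhpx
qkkhr
bwn
pqw
reyeq
evce
xmjh
erphi

Derivation:
Hunk 1: at line 5 remove [iwz,vys] add [ejlyn,enz] -> 9 lines: vba oxpdv ncme qndql lhke ejlyn enz xmjh erphi
Hunk 2: at line 5 remove [enz] add [evce] -> 9 lines: vba oxpdv ncme qndql lhke ejlyn evce xmjh erphi
Hunk 3: at line 2 remove [ncme,qndql,lhke] add [swbnl] -> 7 lines: vba oxpdv swbnl ejlyn evce xmjh erphi
Hunk 4: at line 1 remove [oxpdv,swbnl] add [ukaa,jrhu,aqhpx] -> 8 lines: vba ukaa jrhu aqhpx ejlyn evce xmjh erphi
Hunk 5: at line 4 remove [ejlyn] add [qkkhr,uaca,hug] -> 10 lines: vba ukaa jrhu aqhpx qkkhr uaca hug evce xmjh erphi
Hunk 6: at line 5 remove [uaca,hug] add [bwn,pqw,reyeq] -> 11 lines: vba ukaa jrhu aqhpx qkkhr bwn pqw reyeq evce xmjh erphi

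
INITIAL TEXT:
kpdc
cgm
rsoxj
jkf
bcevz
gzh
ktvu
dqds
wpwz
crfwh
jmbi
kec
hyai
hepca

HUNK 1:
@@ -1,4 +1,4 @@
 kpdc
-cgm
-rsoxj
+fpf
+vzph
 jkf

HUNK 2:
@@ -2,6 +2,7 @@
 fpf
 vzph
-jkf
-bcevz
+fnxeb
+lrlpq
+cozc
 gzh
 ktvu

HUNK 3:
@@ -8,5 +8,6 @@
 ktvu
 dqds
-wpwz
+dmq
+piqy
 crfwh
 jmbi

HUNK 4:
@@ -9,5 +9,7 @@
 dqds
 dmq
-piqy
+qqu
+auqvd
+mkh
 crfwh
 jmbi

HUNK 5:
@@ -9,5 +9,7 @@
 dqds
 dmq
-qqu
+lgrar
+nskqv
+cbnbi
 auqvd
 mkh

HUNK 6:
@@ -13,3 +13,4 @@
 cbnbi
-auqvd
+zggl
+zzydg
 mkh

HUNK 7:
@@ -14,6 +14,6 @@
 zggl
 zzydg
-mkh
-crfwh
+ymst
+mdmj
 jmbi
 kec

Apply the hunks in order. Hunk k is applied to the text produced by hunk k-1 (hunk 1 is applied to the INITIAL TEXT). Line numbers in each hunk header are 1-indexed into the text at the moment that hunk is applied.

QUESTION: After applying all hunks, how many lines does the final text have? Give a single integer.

Answer: 21

Derivation:
Hunk 1: at line 1 remove [cgm,rsoxj] add [fpf,vzph] -> 14 lines: kpdc fpf vzph jkf bcevz gzh ktvu dqds wpwz crfwh jmbi kec hyai hepca
Hunk 2: at line 2 remove [jkf,bcevz] add [fnxeb,lrlpq,cozc] -> 15 lines: kpdc fpf vzph fnxeb lrlpq cozc gzh ktvu dqds wpwz crfwh jmbi kec hyai hepca
Hunk 3: at line 8 remove [wpwz] add [dmq,piqy] -> 16 lines: kpdc fpf vzph fnxeb lrlpq cozc gzh ktvu dqds dmq piqy crfwh jmbi kec hyai hepca
Hunk 4: at line 9 remove [piqy] add [qqu,auqvd,mkh] -> 18 lines: kpdc fpf vzph fnxeb lrlpq cozc gzh ktvu dqds dmq qqu auqvd mkh crfwh jmbi kec hyai hepca
Hunk 5: at line 9 remove [qqu] add [lgrar,nskqv,cbnbi] -> 20 lines: kpdc fpf vzph fnxeb lrlpq cozc gzh ktvu dqds dmq lgrar nskqv cbnbi auqvd mkh crfwh jmbi kec hyai hepca
Hunk 6: at line 13 remove [auqvd] add [zggl,zzydg] -> 21 lines: kpdc fpf vzph fnxeb lrlpq cozc gzh ktvu dqds dmq lgrar nskqv cbnbi zggl zzydg mkh crfwh jmbi kec hyai hepca
Hunk 7: at line 14 remove [mkh,crfwh] add [ymst,mdmj] -> 21 lines: kpdc fpf vzph fnxeb lrlpq cozc gzh ktvu dqds dmq lgrar nskqv cbnbi zggl zzydg ymst mdmj jmbi kec hyai hepca
Final line count: 21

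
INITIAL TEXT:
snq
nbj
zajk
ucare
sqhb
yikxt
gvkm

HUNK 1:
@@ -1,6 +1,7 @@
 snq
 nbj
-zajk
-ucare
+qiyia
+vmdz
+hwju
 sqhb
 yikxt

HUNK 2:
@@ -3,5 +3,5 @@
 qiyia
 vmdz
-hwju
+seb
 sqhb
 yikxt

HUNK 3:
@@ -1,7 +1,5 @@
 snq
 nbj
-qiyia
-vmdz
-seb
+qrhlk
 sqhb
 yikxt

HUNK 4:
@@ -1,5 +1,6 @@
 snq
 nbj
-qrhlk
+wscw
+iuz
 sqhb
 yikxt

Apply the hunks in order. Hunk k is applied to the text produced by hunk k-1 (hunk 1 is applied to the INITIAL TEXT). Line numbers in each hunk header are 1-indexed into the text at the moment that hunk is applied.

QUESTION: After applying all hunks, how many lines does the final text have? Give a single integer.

Answer: 7

Derivation:
Hunk 1: at line 1 remove [zajk,ucare] add [qiyia,vmdz,hwju] -> 8 lines: snq nbj qiyia vmdz hwju sqhb yikxt gvkm
Hunk 2: at line 3 remove [hwju] add [seb] -> 8 lines: snq nbj qiyia vmdz seb sqhb yikxt gvkm
Hunk 3: at line 1 remove [qiyia,vmdz,seb] add [qrhlk] -> 6 lines: snq nbj qrhlk sqhb yikxt gvkm
Hunk 4: at line 1 remove [qrhlk] add [wscw,iuz] -> 7 lines: snq nbj wscw iuz sqhb yikxt gvkm
Final line count: 7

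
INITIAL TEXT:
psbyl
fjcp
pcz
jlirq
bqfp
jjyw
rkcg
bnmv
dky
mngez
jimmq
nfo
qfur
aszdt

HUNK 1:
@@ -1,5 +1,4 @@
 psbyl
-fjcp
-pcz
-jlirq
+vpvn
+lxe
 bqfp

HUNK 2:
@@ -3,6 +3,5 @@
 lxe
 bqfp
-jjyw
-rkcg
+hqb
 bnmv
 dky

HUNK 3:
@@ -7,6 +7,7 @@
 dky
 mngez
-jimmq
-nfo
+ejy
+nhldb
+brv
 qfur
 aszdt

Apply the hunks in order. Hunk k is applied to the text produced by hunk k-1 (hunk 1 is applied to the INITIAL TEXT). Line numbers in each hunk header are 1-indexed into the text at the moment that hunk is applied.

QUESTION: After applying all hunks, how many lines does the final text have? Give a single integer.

Answer: 13

Derivation:
Hunk 1: at line 1 remove [fjcp,pcz,jlirq] add [vpvn,lxe] -> 13 lines: psbyl vpvn lxe bqfp jjyw rkcg bnmv dky mngez jimmq nfo qfur aszdt
Hunk 2: at line 3 remove [jjyw,rkcg] add [hqb] -> 12 lines: psbyl vpvn lxe bqfp hqb bnmv dky mngez jimmq nfo qfur aszdt
Hunk 3: at line 7 remove [jimmq,nfo] add [ejy,nhldb,brv] -> 13 lines: psbyl vpvn lxe bqfp hqb bnmv dky mngez ejy nhldb brv qfur aszdt
Final line count: 13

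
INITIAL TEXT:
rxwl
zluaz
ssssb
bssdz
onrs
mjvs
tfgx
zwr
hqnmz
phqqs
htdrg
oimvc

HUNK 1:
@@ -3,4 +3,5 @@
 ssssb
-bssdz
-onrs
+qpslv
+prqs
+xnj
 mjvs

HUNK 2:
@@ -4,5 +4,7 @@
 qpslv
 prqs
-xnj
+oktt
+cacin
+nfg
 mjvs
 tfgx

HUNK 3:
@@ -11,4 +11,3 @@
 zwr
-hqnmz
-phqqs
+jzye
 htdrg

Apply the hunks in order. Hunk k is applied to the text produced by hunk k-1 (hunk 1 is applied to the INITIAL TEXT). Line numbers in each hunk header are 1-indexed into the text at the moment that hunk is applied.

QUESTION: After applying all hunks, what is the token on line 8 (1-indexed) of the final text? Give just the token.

Answer: nfg

Derivation:
Hunk 1: at line 3 remove [bssdz,onrs] add [qpslv,prqs,xnj] -> 13 lines: rxwl zluaz ssssb qpslv prqs xnj mjvs tfgx zwr hqnmz phqqs htdrg oimvc
Hunk 2: at line 4 remove [xnj] add [oktt,cacin,nfg] -> 15 lines: rxwl zluaz ssssb qpslv prqs oktt cacin nfg mjvs tfgx zwr hqnmz phqqs htdrg oimvc
Hunk 3: at line 11 remove [hqnmz,phqqs] add [jzye] -> 14 lines: rxwl zluaz ssssb qpslv prqs oktt cacin nfg mjvs tfgx zwr jzye htdrg oimvc
Final line 8: nfg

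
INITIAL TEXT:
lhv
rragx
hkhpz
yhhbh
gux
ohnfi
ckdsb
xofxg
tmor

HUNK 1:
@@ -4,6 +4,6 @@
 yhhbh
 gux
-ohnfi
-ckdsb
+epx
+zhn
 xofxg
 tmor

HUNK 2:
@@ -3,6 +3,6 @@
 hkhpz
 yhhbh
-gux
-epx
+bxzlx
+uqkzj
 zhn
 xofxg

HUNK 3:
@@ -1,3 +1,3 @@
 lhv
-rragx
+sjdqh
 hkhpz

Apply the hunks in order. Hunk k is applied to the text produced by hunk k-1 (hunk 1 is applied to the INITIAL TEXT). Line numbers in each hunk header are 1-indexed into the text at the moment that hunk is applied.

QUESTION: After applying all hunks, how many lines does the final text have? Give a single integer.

Hunk 1: at line 4 remove [ohnfi,ckdsb] add [epx,zhn] -> 9 lines: lhv rragx hkhpz yhhbh gux epx zhn xofxg tmor
Hunk 2: at line 3 remove [gux,epx] add [bxzlx,uqkzj] -> 9 lines: lhv rragx hkhpz yhhbh bxzlx uqkzj zhn xofxg tmor
Hunk 3: at line 1 remove [rragx] add [sjdqh] -> 9 lines: lhv sjdqh hkhpz yhhbh bxzlx uqkzj zhn xofxg tmor
Final line count: 9

Answer: 9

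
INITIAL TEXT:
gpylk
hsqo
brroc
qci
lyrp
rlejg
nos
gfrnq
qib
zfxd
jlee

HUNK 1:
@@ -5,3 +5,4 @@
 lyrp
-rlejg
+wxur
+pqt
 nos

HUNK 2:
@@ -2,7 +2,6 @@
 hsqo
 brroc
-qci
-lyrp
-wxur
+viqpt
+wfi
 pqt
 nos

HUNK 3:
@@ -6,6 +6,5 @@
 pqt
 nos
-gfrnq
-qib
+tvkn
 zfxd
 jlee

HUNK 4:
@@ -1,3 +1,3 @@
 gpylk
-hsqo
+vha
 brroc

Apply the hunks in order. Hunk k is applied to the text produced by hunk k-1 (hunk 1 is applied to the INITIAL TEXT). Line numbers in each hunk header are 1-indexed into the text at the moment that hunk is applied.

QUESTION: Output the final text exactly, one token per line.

Hunk 1: at line 5 remove [rlejg] add [wxur,pqt] -> 12 lines: gpylk hsqo brroc qci lyrp wxur pqt nos gfrnq qib zfxd jlee
Hunk 2: at line 2 remove [qci,lyrp,wxur] add [viqpt,wfi] -> 11 lines: gpylk hsqo brroc viqpt wfi pqt nos gfrnq qib zfxd jlee
Hunk 3: at line 6 remove [gfrnq,qib] add [tvkn] -> 10 lines: gpylk hsqo brroc viqpt wfi pqt nos tvkn zfxd jlee
Hunk 4: at line 1 remove [hsqo] add [vha] -> 10 lines: gpylk vha brroc viqpt wfi pqt nos tvkn zfxd jlee

Answer: gpylk
vha
brroc
viqpt
wfi
pqt
nos
tvkn
zfxd
jlee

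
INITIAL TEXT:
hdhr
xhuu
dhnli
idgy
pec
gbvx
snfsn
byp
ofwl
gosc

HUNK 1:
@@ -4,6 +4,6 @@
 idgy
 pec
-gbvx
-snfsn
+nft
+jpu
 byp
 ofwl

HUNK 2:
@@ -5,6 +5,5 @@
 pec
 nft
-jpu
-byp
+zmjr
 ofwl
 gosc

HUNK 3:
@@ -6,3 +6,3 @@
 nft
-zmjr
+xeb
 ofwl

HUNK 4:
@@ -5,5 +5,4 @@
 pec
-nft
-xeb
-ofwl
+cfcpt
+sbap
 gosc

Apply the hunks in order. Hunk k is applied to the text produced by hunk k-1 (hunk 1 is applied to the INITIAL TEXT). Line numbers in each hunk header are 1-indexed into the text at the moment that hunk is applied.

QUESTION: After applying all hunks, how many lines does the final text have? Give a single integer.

Answer: 8

Derivation:
Hunk 1: at line 4 remove [gbvx,snfsn] add [nft,jpu] -> 10 lines: hdhr xhuu dhnli idgy pec nft jpu byp ofwl gosc
Hunk 2: at line 5 remove [jpu,byp] add [zmjr] -> 9 lines: hdhr xhuu dhnli idgy pec nft zmjr ofwl gosc
Hunk 3: at line 6 remove [zmjr] add [xeb] -> 9 lines: hdhr xhuu dhnli idgy pec nft xeb ofwl gosc
Hunk 4: at line 5 remove [nft,xeb,ofwl] add [cfcpt,sbap] -> 8 lines: hdhr xhuu dhnli idgy pec cfcpt sbap gosc
Final line count: 8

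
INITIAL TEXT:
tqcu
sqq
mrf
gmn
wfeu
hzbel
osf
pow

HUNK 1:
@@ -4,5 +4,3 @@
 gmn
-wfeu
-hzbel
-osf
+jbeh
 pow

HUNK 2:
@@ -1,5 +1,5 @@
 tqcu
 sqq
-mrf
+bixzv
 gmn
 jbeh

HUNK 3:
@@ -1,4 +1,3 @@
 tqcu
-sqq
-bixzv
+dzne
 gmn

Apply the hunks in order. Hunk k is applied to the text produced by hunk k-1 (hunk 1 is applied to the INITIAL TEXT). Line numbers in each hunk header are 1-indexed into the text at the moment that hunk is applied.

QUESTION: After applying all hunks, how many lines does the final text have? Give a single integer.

Hunk 1: at line 4 remove [wfeu,hzbel,osf] add [jbeh] -> 6 lines: tqcu sqq mrf gmn jbeh pow
Hunk 2: at line 1 remove [mrf] add [bixzv] -> 6 lines: tqcu sqq bixzv gmn jbeh pow
Hunk 3: at line 1 remove [sqq,bixzv] add [dzne] -> 5 lines: tqcu dzne gmn jbeh pow
Final line count: 5

Answer: 5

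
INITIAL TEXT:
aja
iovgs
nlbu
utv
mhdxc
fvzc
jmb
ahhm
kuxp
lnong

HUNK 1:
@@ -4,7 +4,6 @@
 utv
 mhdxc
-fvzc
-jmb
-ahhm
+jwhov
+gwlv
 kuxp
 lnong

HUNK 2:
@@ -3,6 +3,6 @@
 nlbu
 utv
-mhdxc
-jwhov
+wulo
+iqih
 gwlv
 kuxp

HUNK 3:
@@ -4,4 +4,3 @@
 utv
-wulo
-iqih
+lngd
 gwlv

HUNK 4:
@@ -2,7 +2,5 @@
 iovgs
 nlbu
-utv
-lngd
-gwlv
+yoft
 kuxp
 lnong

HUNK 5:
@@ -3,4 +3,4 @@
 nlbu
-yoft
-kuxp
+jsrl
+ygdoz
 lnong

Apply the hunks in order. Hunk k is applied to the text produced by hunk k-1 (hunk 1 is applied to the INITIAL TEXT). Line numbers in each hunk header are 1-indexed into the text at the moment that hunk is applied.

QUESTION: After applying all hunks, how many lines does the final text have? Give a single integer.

Answer: 6

Derivation:
Hunk 1: at line 4 remove [fvzc,jmb,ahhm] add [jwhov,gwlv] -> 9 lines: aja iovgs nlbu utv mhdxc jwhov gwlv kuxp lnong
Hunk 2: at line 3 remove [mhdxc,jwhov] add [wulo,iqih] -> 9 lines: aja iovgs nlbu utv wulo iqih gwlv kuxp lnong
Hunk 3: at line 4 remove [wulo,iqih] add [lngd] -> 8 lines: aja iovgs nlbu utv lngd gwlv kuxp lnong
Hunk 4: at line 2 remove [utv,lngd,gwlv] add [yoft] -> 6 lines: aja iovgs nlbu yoft kuxp lnong
Hunk 5: at line 3 remove [yoft,kuxp] add [jsrl,ygdoz] -> 6 lines: aja iovgs nlbu jsrl ygdoz lnong
Final line count: 6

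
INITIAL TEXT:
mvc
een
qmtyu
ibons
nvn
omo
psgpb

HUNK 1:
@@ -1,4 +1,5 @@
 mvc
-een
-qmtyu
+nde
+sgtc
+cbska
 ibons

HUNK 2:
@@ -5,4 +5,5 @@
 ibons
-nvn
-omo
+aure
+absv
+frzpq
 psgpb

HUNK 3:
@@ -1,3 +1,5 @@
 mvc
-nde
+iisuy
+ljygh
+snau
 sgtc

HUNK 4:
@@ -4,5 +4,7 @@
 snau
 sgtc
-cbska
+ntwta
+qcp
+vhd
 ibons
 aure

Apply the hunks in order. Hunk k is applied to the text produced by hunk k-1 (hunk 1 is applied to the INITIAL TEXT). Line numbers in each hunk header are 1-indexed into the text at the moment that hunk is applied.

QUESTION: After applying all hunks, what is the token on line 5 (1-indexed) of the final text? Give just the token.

Hunk 1: at line 1 remove [een,qmtyu] add [nde,sgtc,cbska] -> 8 lines: mvc nde sgtc cbska ibons nvn omo psgpb
Hunk 2: at line 5 remove [nvn,omo] add [aure,absv,frzpq] -> 9 lines: mvc nde sgtc cbska ibons aure absv frzpq psgpb
Hunk 3: at line 1 remove [nde] add [iisuy,ljygh,snau] -> 11 lines: mvc iisuy ljygh snau sgtc cbska ibons aure absv frzpq psgpb
Hunk 4: at line 4 remove [cbska] add [ntwta,qcp,vhd] -> 13 lines: mvc iisuy ljygh snau sgtc ntwta qcp vhd ibons aure absv frzpq psgpb
Final line 5: sgtc

Answer: sgtc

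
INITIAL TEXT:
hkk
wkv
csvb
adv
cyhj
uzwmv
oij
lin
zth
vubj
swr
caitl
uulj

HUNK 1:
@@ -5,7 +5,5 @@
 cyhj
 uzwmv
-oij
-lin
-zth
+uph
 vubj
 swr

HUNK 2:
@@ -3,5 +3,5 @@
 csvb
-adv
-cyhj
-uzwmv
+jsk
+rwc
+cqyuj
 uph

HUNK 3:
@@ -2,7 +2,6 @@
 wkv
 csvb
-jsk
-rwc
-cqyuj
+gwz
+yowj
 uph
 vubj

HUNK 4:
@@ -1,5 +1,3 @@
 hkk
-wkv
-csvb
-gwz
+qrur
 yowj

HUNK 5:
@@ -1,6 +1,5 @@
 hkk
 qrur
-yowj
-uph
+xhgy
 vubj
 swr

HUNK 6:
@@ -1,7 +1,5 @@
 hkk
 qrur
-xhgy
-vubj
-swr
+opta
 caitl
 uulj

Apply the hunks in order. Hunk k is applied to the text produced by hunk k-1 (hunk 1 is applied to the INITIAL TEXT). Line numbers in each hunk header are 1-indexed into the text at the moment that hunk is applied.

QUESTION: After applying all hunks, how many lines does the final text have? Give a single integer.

Hunk 1: at line 5 remove [oij,lin,zth] add [uph] -> 11 lines: hkk wkv csvb adv cyhj uzwmv uph vubj swr caitl uulj
Hunk 2: at line 3 remove [adv,cyhj,uzwmv] add [jsk,rwc,cqyuj] -> 11 lines: hkk wkv csvb jsk rwc cqyuj uph vubj swr caitl uulj
Hunk 3: at line 2 remove [jsk,rwc,cqyuj] add [gwz,yowj] -> 10 lines: hkk wkv csvb gwz yowj uph vubj swr caitl uulj
Hunk 4: at line 1 remove [wkv,csvb,gwz] add [qrur] -> 8 lines: hkk qrur yowj uph vubj swr caitl uulj
Hunk 5: at line 1 remove [yowj,uph] add [xhgy] -> 7 lines: hkk qrur xhgy vubj swr caitl uulj
Hunk 6: at line 1 remove [xhgy,vubj,swr] add [opta] -> 5 lines: hkk qrur opta caitl uulj
Final line count: 5

Answer: 5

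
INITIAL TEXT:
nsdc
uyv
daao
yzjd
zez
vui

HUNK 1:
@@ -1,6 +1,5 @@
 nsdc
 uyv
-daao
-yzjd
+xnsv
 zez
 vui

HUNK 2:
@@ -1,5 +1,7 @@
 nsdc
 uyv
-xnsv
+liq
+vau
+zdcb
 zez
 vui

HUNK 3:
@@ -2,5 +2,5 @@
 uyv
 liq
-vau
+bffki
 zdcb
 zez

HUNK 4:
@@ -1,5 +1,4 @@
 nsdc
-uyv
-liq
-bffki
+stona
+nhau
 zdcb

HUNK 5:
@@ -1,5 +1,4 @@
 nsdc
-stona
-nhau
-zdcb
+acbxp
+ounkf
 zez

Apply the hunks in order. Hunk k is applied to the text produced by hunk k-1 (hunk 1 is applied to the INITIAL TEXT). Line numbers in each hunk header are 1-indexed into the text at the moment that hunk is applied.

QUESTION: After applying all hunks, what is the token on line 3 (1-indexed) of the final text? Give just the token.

Hunk 1: at line 1 remove [daao,yzjd] add [xnsv] -> 5 lines: nsdc uyv xnsv zez vui
Hunk 2: at line 1 remove [xnsv] add [liq,vau,zdcb] -> 7 lines: nsdc uyv liq vau zdcb zez vui
Hunk 3: at line 2 remove [vau] add [bffki] -> 7 lines: nsdc uyv liq bffki zdcb zez vui
Hunk 4: at line 1 remove [uyv,liq,bffki] add [stona,nhau] -> 6 lines: nsdc stona nhau zdcb zez vui
Hunk 5: at line 1 remove [stona,nhau,zdcb] add [acbxp,ounkf] -> 5 lines: nsdc acbxp ounkf zez vui
Final line 3: ounkf

Answer: ounkf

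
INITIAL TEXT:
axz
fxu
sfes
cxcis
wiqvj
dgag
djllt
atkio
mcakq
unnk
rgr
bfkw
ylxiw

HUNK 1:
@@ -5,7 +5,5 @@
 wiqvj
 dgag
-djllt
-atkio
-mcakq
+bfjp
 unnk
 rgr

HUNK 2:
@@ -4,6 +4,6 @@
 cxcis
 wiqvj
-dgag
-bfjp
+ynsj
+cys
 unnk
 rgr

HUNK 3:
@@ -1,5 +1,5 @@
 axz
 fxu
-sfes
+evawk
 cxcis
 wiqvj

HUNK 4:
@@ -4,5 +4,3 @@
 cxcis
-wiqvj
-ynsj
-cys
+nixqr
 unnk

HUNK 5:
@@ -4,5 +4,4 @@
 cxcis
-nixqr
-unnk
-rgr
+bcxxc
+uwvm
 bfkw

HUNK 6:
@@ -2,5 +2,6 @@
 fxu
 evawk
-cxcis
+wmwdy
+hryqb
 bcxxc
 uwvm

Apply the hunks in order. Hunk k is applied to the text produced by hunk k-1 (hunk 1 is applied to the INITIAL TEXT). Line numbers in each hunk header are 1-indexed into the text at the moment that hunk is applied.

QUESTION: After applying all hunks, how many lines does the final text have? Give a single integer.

Hunk 1: at line 5 remove [djllt,atkio,mcakq] add [bfjp] -> 11 lines: axz fxu sfes cxcis wiqvj dgag bfjp unnk rgr bfkw ylxiw
Hunk 2: at line 4 remove [dgag,bfjp] add [ynsj,cys] -> 11 lines: axz fxu sfes cxcis wiqvj ynsj cys unnk rgr bfkw ylxiw
Hunk 3: at line 1 remove [sfes] add [evawk] -> 11 lines: axz fxu evawk cxcis wiqvj ynsj cys unnk rgr bfkw ylxiw
Hunk 4: at line 4 remove [wiqvj,ynsj,cys] add [nixqr] -> 9 lines: axz fxu evawk cxcis nixqr unnk rgr bfkw ylxiw
Hunk 5: at line 4 remove [nixqr,unnk,rgr] add [bcxxc,uwvm] -> 8 lines: axz fxu evawk cxcis bcxxc uwvm bfkw ylxiw
Hunk 6: at line 2 remove [cxcis] add [wmwdy,hryqb] -> 9 lines: axz fxu evawk wmwdy hryqb bcxxc uwvm bfkw ylxiw
Final line count: 9

Answer: 9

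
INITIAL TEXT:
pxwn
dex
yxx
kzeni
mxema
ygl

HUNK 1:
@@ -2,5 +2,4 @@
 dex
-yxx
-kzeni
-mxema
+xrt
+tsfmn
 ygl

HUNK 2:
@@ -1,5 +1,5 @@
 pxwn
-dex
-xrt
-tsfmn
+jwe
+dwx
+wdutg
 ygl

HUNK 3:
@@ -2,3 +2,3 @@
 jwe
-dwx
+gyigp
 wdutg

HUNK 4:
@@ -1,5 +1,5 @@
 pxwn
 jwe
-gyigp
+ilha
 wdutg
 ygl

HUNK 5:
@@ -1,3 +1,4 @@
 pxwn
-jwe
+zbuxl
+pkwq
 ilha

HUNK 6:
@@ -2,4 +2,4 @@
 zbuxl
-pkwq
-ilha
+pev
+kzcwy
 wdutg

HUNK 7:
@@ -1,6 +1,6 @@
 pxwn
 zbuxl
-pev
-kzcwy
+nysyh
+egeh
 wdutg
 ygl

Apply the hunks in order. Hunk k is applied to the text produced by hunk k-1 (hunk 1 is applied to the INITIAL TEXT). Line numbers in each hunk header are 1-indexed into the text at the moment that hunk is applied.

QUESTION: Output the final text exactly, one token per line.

Hunk 1: at line 2 remove [yxx,kzeni,mxema] add [xrt,tsfmn] -> 5 lines: pxwn dex xrt tsfmn ygl
Hunk 2: at line 1 remove [dex,xrt,tsfmn] add [jwe,dwx,wdutg] -> 5 lines: pxwn jwe dwx wdutg ygl
Hunk 3: at line 2 remove [dwx] add [gyigp] -> 5 lines: pxwn jwe gyigp wdutg ygl
Hunk 4: at line 1 remove [gyigp] add [ilha] -> 5 lines: pxwn jwe ilha wdutg ygl
Hunk 5: at line 1 remove [jwe] add [zbuxl,pkwq] -> 6 lines: pxwn zbuxl pkwq ilha wdutg ygl
Hunk 6: at line 2 remove [pkwq,ilha] add [pev,kzcwy] -> 6 lines: pxwn zbuxl pev kzcwy wdutg ygl
Hunk 7: at line 1 remove [pev,kzcwy] add [nysyh,egeh] -> 6 lines: pxwn zbuxl nysyh egeh wdutg ygl

Answer: pxwn
zbuxl
nysyh
egeh
wdutg
ygl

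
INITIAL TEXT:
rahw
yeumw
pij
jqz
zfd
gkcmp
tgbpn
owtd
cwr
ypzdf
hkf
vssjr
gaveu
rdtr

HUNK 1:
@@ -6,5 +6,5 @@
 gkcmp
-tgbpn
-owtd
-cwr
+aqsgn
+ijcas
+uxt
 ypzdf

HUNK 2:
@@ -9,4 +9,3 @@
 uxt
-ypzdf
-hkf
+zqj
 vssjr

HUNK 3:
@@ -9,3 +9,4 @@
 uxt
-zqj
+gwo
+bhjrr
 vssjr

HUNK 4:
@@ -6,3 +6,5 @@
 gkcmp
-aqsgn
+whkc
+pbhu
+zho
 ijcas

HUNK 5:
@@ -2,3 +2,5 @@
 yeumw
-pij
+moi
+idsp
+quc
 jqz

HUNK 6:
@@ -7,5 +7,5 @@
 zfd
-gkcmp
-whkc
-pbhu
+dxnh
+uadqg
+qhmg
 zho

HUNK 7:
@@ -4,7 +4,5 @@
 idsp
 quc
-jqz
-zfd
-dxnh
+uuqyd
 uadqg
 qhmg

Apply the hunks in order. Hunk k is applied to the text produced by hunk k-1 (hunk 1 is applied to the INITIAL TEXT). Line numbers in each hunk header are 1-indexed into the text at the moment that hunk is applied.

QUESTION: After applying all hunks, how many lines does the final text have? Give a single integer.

Answer: 16

Derivation:
Hunk 1: at line 6 remove [tgbpn,owtd,cwr] add [aqsgn,ijcas,uxt] -> 14 lines: rahw yeumw pij jqz zfd gkcmp aqsgn ijcas uxt ypzdf hkf vssjr gaveu rdtr
Hunk 2: at line 9 remove [ypzdf,hkf] add [zqj] -> 13 lines: rahw yeumw pij jqz zfd gkcmp aqsgn ijcas uxt zqj vssjr gaveu rdtr
Hunk 3: at line 9 remove [zqj] add [gwo,bhjrr] -> 14 lines: rahw yeumw pij jqz zfd gkcmp aqsgn ijcas uxt gwo bhjrr vssjr gaveu rdtr
Hunk 4: at line 6 remove [aqsgn] add [whkc,pbhu,zho] -> 16 lines: rahw yeumw pij jqz zfd gkcmp whkc pbhu zho ijcas uxt gwo bhjrr vssjr gaveu rdtr
Hunk 5: at line 2 remove [pij] add [moi,idsp,quc] -> 18 lines: rahw yeumw moi idsp quc jqz zfd gkcmp whkc pbhu zho ijcas uxt gwo bhjrr vssjr gaveu rdtr
Hunk 6: at line 7 remove [gkcmp,whkc,pbhu] add [dxnh,uadqg,qhmg] -> 18 lines: rahw yeumw moi idsp quc jqz zfd dxnh uadqg qhmg zho ijcas uxt gwo bhjrr vssjr gaveu rdtr
Hunk 7: at line 4 remove [jqz,zfd,dxnh] add [uuqyd] -> 16 lines: rahw yeumw moi idsp quc uuqyd uadqg qhmg zho ijcas uxt gwo bhjrr vssjr gaveu rdtr
Final line count: 16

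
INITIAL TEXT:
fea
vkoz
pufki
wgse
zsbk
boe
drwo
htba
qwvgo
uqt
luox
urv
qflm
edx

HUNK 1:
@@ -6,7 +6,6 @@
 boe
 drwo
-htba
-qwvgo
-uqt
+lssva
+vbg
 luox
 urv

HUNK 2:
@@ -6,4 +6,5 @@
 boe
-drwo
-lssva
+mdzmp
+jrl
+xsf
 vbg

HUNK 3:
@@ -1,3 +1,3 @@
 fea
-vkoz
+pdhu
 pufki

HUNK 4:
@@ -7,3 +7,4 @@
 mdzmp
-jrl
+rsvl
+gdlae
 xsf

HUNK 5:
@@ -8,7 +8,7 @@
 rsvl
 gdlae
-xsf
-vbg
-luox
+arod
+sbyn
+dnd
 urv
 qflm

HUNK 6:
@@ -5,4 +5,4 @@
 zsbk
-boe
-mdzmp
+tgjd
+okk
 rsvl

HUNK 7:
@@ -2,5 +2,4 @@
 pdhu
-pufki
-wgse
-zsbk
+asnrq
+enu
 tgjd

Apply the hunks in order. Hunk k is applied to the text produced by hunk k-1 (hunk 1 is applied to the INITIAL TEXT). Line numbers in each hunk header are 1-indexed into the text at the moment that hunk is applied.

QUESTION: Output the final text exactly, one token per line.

Hunk 1: at line 6 remove [htba,qwvgo,uqt] add [lssva,vbg] -> 13 lines: fea vkoz pufki wgse zsbk boe drwo lssva vbg luox urv qflm edx
Hunk 2: at line 6 remove [drwo,lssva] add [mdzmp,jrl,xsf] -> 14 lines: fea vkoz pufki wgse zsbk boe mdzmp jrl xsf vbg luox urv qflm edx
Hunk 3: at line 1 remove [vkoz] add [pdhu] -> 14 lines: fea pdhu pufki wgse zsbk boe mdzmp jrl xsf vbg luox urv qflm edx
Hunk 4: at line 7 remove [jrl] add [rsvl,gdlae] -> 15 lines: fea pdhu pufki wgse zsbk boe mdzmp rsvl gdlae xsf vbg luox urv qflm edx
Hunk 5: at line 8 remove [xsf,vbg,luox] add [arod,sbyn,dnd] -> 15 lines: fea pdhu pufki wgse zsbk boe mdzmp rsvl gdlae arod sbyn dnd urv qflm edx
Hunk 6: at line 5 remove [boe,mdzmp] add [tgjd,okk] -> 15 lines: fea pdhu pufki wgse zsbk tgjd okk rsvl gdlae arod sbyn dnd urv qflm edx
Hunk 7: at line 2 remove [pufki,wgse,zsbk] add [asnrq,enu] -> 14 lines: fea pdhu asnrq enu tgjd okk rsvl gdlae arod sbyn dnd urv qflm edx

Answer: fea
pdhu
asnrq
enu
tgjd
okk
rsvl
gdlae
arod
sbyn
dnd
urv
qflm
edx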